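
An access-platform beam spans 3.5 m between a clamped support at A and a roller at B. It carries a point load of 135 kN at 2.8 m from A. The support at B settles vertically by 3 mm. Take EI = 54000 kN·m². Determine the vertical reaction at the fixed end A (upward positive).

R_A = 51.3 kN

Choose R_B as the redundant. The primary structure is the cantilever fixed at A.
Free-end deflection of the primary structure under the applied loading (downward +):
  point load 135 at a = 2.8: Pa²(3L − a)/(6EI) = 1358/EI
Flexibility coefficient — unit upward force at B: δ_{BB} = L³/(3EI) = 14.29/EI.
With EI = 54000 kN·m²: δ_0 = 0.025153 m and δ_{BB} = 0.000265 m/kN.
Compatibility — the beam at B must follow the support down by 0.003 m: δ_0 − R_B·δ_{BB} = 0.003, so R_B = (0.025153 − 0.003)/0.000265 = 83.7 kN.
Vertical equilibrium: R_A = ΣP − R_B = 135 − 83.7 = 51.3 kN.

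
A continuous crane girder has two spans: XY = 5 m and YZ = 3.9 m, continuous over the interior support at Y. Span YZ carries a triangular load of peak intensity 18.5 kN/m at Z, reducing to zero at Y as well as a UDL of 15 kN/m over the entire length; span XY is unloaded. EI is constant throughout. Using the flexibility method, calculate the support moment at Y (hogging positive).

M_Y = 19.69 kN·m

Insert a hinge at Y; M_Y is the redundant, and each span becomes simply supported.
Rotations at Y on the released spans (each span's end-slope, ×1/EI):
  span YZ: triangular load, peak 18.5: 7w₀L³/(360EI) = 21.34/EI
  span YZ: UDL 15: wL³/(24EI) = 37.07/EI
  relative rotation θ_0 = (0 + 58.41)/EI = 58.41/EI
A unit hogging moment at Y produces rotation L₁/(3EI) + L₂/(3EI) = 2.967/EI.
Compatibility: M_Y·(L₁+L₂)/(3EI) = θ_0, giving M_Y = 19.69 kN·m (hogging).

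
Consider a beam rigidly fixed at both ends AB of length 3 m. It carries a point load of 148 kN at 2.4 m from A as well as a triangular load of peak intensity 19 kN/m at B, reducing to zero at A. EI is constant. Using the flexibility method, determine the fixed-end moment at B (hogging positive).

Take the two fixed-end moments M_A, M_B as redundants; the released structure is the simple span AB.
End rotations of the released simple span under the applied load (×1/EI):
  at A: point load 148 at a = 2.4: Pab(L + b)/(6LEI) = 42.62/EI
  at B: point load 148 at a = 2.4: Pab(L + a)/(6LEI) = 63.94/EI
  at A: triangular load, peak 19: 7w₀L³/(360EI) = 9.975/EI
  at B: triangular load, peak 19: w₀L³/(45EI) = 11.4/EI
  θ_A0 = 52.6/EI,  θ_B0 = 75.34/EI
Flexibility coefficients: a unit moment at one end gives L/(3EI) there and L/(6EI) at the far end, so f₁₁ = f₂₂ = 1/EI and f₁₂ = f₂₁ = 0.5/EI.
Compatibility — zero rotation at each built-in end:
  1 M_A + 0.5 M_B = 52.6
  0.5 M_A + 1 M_B = 75.34
Solving the pair gives M_A = 19.91 kN·m and M_B = 65.38 kN·m (hogging).

M_B = 65.38 kN·m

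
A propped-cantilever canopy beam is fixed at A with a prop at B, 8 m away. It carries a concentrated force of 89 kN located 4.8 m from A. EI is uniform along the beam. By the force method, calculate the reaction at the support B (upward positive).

Release the roller at B. Primary structure: cantilever fixed at A.
Deflection at B on the released cantilever, summing each load's contribution:
  point load 89 at a = 4.8: Pa²(3L − a)/(6EI) = 6562/EI
Tip deflection under a unit load at B: L³/(3EI) = 170.7/EI.
The prop prevents deflection at B: R_B = δ_0/δ_{BB} = 6562/170.7 = 38.45 kN.

R_B = 38.45 kN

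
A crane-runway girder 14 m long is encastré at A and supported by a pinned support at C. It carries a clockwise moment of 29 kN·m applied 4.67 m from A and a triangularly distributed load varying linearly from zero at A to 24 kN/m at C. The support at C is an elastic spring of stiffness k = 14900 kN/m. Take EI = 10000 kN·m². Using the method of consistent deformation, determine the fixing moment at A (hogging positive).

Take the reaction at C as the redundant and release it; the primary structure is a cantilever fixed at A.
Free-end deflection of the primary structure under the applied loading (downward +):
  clockwise couple 29 at a = 4.67: M₀a(2L − a)/(2EI) = 1580/EI
  triangular load, peak 24 at the free end: 11w₀L⁴/(120EI) = 84515/EI
  δ_0 = 86095/EI
Flexibility coefficient — unit upward force at C: δ_{CC} = L³/(3EI) = 914.7/EI.
With EI = 10000 kN·m²: δ_0 = 8.6095 m and δ_{CC} = 0.091467 m/kN.
Compatibility — the spring shortens by R_C/k under the reaction it provides: δ_0 − R_C·δ_{CC} = R_C/k. With 1/k = 0.000067 m/kN, R_C = δ_0 / (δ_{CC} + 1/k) = 8.6095 / (0.091467 + 0.000067) = 94.06 kN.
Moment equilibrium about A: M_A = Σ(load moments about A) − R_C·L = 1597 − 94.06×14 = 280.2 kN·m.

M_A = 280.2 kN·m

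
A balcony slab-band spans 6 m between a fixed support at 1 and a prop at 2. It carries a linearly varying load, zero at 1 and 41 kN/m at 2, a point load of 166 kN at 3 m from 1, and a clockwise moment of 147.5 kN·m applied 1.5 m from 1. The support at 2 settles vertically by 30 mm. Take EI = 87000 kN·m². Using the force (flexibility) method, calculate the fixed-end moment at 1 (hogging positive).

M_1 = 541.1 kN·m

Take the reaction at 2 as the redundant and release it; the primary structure is a cantilever fixed at 1.
Deflection at 2 on the released cantilever, summing each load's contribution:
  triangular load, peak 41 at the free end: 11w₀L⁴/(120EI) = 4871/EI
  point load 166 at a = 3: Pa²(3L − a)/(6EI) = 3735/EI
  clockwise couple 147.5 at a = 1.5: M₀a(2L − a)/(2EI) = 1162/EI
  δ_0 = 9767/EI
Tip deflection under a unit load at 2: L³/(3EI) = 72/EI.
With EI = 87000 kN·m²: δ_0 = 0.11227 m and δ_{22} = 0.000828 m/kN.
Compatibility — the beam at 2 must follow the support down by 0.03 m: δ_0 − R_2·δ_{22} = 0.03, so R_2 = (0.11227 − 0.03)/0.000828 = 99.41 kN.
Moment equilibrium about 1: M_1 = Σ(load moments about 1) − R_2·L = 1138 − 99.41×6 = 541.1 kN·m.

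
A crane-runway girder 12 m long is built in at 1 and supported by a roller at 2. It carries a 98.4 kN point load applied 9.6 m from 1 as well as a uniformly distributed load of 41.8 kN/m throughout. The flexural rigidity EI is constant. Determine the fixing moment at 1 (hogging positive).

Take the reaction at 2 as the redundant and release it; the primary structure is a cantilever fixed at 1.
Free-end deflection of the primary structure under the applied loading (downward +):
  point load 98.4 at a = 9.6: Pa²(3L − a)/(6EI) = 39902/EI
  UDL 41.8: wL⁴/(8EI) = 108346/EI
  δ_0 = 148247/EI
Flexibility coefficient — unit upward force at 2: δ_{22} = L³/(3EI) = 576/EI.
The prop prevents deflection at 2: R_2 = δ_0/δ_{22} = 148247/576 = 257.4 kN.
Moment equilibrium about 1: M_1 = Σ(load moments about 1) − R_2·L = 3954 − 257.4×12 = 865.8 kN·m.

M_1 = 865.8 kN·m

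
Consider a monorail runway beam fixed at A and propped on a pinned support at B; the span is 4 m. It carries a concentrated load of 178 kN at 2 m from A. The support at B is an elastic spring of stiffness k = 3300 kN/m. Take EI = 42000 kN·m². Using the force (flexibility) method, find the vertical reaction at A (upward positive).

Release the roller at B. Primary structure: cantilever fixed at A.
Free-end deflection of the primary structure under the applied loading (downward +):
  point load 178 at a = 2: Pa²(3L − a)/(6EI) = 1187/EI
Flexibility coefficient — unit upward force at B: δ_{BB} = L³/(3EI) = 21.33/EI.
With EI = 42000 kN·m²: δ_0 = 0.028254 m and δ_{BB} = 0.000508 m/kN.
Compatibility — the spring shortens by R_B/k under the reaction it provides: δ_0 − R_B·δ_{BB} = R_B/k. With 1/k = 0.000303 m/kN, R_B = δ_0 / (δ_{BB} + 1/k) = 0.028254 / (0.000508 + 0.000303) = 34.84 kN.
Vertical equilibrium: R_A = ΣP − R_B = 178 − 34.84 = 143.2 kN.

R_A = 143.2 kN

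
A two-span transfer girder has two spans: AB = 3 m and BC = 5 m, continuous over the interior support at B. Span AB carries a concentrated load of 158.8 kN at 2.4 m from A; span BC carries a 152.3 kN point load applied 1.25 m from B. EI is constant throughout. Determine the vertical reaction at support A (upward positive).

Take M_B as the redundant. Released structure: two simple spans AB and BC with a hinge at B.
Rotations at B on the released spans (each span's end-slope, ×1/EI):
  span AB: point load 158.8 at a = 2.4: Pab(L + a)/(6LEI) = 68.6/EI
  span BC: point load 152.3 at a = 1.25: Pab(L + b)/(6LEI) = 208.2/EI
  relative rotation θ_0 = (68.6 + 208.2)/EI = 276.8/EI
A unit hogging moment at B produces rotation L₁/(3EI) + L₂/(3EI) = 2.667/EI.
Slope continuity at B: θ_0 = M_B·2.667/EI, so M_B = 276.8/2.667 = 103.8 kN·m (hogging).
Span AB, ΣM about A with M_B applied at B: R_B^{AB}·3 = 381.1 + 103.8, so R_B^{AB} = 161.6 kN and R_A = 158.8 − 161.6 = -2.843 kN.

R_A = -2.843 kN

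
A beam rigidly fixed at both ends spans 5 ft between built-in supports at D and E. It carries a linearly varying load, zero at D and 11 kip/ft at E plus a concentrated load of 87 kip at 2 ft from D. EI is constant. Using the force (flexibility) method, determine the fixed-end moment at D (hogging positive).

Release both end moments; the primary structure is a simply-supported span DE with redundants M_D and M_E.
End rotations of the released simple span under the applied load (×1/EI):
  at D: triangular load, peak 11: 7w₀L³/(360EI) = 26.74/EI
  at E: triangular load, peak 11: w₀L³/(45EI) = 30.56/EI
  at D: point load 87 at a = 2: Pab(L + b)/(6LEI) = 139.2/EI
  at E: point load 87 at a = 2: Pab(L + a)/(6LEI) = 121.8/EI
  θ_D0 = 165.9/EI,  θ_E0 = 152.4/EI
Flexibility coefficients: a unit moment at one end gives L/(3EI) there and L/(6EI) at the far end, so f₁₁ = f₂₂ = 1.667/EI and f₁₂ = f₂₁ = 0.8333/EI.
Compatibility — zero rotation at each built-in end:
  1.667 M_D + 0.8333 M_E = 165.9
  0.8333 M_D + 1.667 M_E = 152.4
Solving the pair gives M_D = 71.81 kip·ft and M_E = 55.51 kip·ft (hogging).

M_D = 71.81 kip·ft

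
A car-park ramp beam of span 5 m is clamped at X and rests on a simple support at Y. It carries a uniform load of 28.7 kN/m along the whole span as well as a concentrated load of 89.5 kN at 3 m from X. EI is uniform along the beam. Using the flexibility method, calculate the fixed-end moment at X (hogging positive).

Release the roller at Y. Primary structure: cantilever fixed at X.
Free-end deflection of the primary structure under the applied loading (downward +):
  UDL 28.7: wL⁴/(8EI) = 2242/EI
  point load 89.5 at a = 3: Pa²(3L − a)/(6EI) = 1611/EI
  δ_0 = 3853/EI
Flexibility coefficient — unit upward force at Y: δ_{YY} = L³/(3EI) = 41.67/EI.
The prop prevents deflection at Y: R_Y = δ_0/δ_{YY} = 3853/41.67 = 92.48 kN.
Moment equilibrium about X: M_X = Σ(load moments about X) − R_Y·L = 627.2 − 92.48×5 = 164.9 kN·m.

M_X = 164.9 kN·m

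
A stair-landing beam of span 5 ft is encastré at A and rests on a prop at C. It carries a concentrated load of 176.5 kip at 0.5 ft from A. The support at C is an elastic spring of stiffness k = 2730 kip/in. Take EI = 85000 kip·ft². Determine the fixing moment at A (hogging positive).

Release the roller at C. Primary structure: cantilever fixed at A.
Free-end deflection of the primary structure under the applied loading (downward +):
  point load 176.5 at a = 0.5: Pa²(3L − a)/(6EI) = 106.6/EI
Tip deflection under a unit load at C: L³/(3EI) = 41.67/EI.
With EI = 85000 kip·ft²: δ_0 = 0.001255 ft and δ_{CC} = 0.00049 ft/kip.
Compatibility — the spring shortens by R_C/k under the reaction it provides: δ_0 − R_C·δ_{CC} = R_C/k. With 1/k = 1/(2730×12) ft/kip = 0.000031 ft/kip, R_C = δ_0 / (δ_{CC} + 1/k) = 0.001255 / (0.00049 + 0.000031) = 2.409 kip.
Moment equilibrium about A: M_A = Σ(load moments about A) − R_C·L = 88.25 − 2.409×5 = 76.2 kip·ft.

M_A = 76.2 kip·ft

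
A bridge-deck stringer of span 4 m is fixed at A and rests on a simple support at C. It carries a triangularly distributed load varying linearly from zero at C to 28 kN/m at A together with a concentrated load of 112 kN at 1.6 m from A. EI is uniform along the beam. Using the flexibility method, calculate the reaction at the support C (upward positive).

R_C = 34.5 kN

Remove the prop at C; the released (primary) structure is a cantilever built in at A.
Primary-structure tip deflection at C by superposition:
  triangular load, peak 28 at the fixed end: w₀L⁴/(30EI) = 238.9/EI
  point load 112 at a = 1.6: Pa²(3L − a)/(6EI) = 497/EI
  δ_0 = 735.9/EI
Flexibility coefficient — unit upward force at C: δ_{CC} = L³/(3EI) = 21.33/EI.
Compatibility at C: δ_0 − R_C·δ_{CC} = 0, so R_C = 735.9/21.33 = 34.5 kN.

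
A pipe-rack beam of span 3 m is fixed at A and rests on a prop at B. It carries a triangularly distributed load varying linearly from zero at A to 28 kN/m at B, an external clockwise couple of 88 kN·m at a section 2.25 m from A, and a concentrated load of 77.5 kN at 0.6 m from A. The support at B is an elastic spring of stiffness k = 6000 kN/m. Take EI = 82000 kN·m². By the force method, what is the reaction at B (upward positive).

R_B = 27.27 kN

Choose R_B as the redundant. The primary structure is the cantilever fixed at A.
Downward deflection at the released point B due to the loads:
  triangular load, peak 28 at the free end: 11w₀L⁴/(120EI) = 207.9/EI
  clockwise couple 88 at a = 2.25: M₀a(2L − a)/(2EI) = 371.2/EI
  point load 77.5 at a = 0.6: Pa²(3L − a)/(6EI) = 39.06/EI
  δ_0 = 618.2/EI
Flexibility coefficient — unit upward force at B: δ_{BB} = L³/(3EI) = 9/EI.
With EI = 82000 kN·m²: δ_0 = 0.007539 m and δ_{BB} = 0.00011 m/kN.
Compatibility — the spring shortens by R_B/k under the reaction it provides: δ_0 − R_B·δ_{BB} = R_B/k. With 1/k = 0.000167 m/kN, R_B = δ_0 / (δ_{BB} + 1/k) = 0.007539 / (0.00011 + 0.000167) = 27.27 kN.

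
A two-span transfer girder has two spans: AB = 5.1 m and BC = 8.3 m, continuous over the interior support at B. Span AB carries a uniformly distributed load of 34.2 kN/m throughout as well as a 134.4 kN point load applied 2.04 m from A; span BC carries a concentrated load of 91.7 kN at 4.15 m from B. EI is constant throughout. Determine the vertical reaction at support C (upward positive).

R_C = 24.82 kN

Take M_B as the redundant. Released structure: two simple spans AB and BC with a hinge at B.
Rotations at B on the released spans (each span's end-slope, ×1/EI):
  span AB: UDL 34.2: wL³/(24EI) = 189/EI
  span AB: point load 134.4 at a = 2.04: Pab(L + a)/(6LEI) = 195.8/EI
  span BC: point load 91.7 at a = 4.15: Pab(L + b)/(6LEI) = 394.8/EI
  relative rotation θ_0 = (384.8 + 394.8)/EI = 779.6/EI
A unit hogging moment at B produces rotation L₁/(3EI) + L₂/(3EI) = 4.467/EI.
Compatibility: M_B·(L₁+L₂)/(3EI) = θ_0, giving M_B = 174.5 kN·m (hogging).
Span BC, ΣM about C: R_B^{BC}·8.3 = 380.6 + 174.5, so R_B^{BC} = 66.88 kN and R_C = 91.7 − 66.88 = 24.82 kN.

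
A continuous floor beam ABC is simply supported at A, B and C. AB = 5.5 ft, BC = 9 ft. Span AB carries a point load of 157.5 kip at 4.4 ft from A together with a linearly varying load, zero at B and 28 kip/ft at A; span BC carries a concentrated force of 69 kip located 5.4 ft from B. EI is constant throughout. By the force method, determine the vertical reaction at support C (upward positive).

R_C = 26.87 kip

Release continuity at B by inserting a hinge; the redundant is the internal moment M_B. The primary structure is two simply-supported spans AB and BC.
Discontinuity in slope at B on the released structure — sum the simple-span end rotations:
  span AB: point load 157.5 at a = 4.4: Pab(L + a)/(6LEI) = 228.7/EI
  span AB: triangular load, peak 28: 7w₀L³/(360EI) = 90.58/EI
  span BC: point load 69 at a = 5.4: Pab(L + b)/(6LEI) = 313/EI
  relative rotation θ_0 = (319.3 + 313)/EI = 632.3/EI
A unit hogging moment at B produces rotation L₁/(3EI) + L₂/(3EI) = 4.833/EI.
Slope continuity at B: θ_0 = M_B·4.833/EI, so M_B = 632.3/4.833 = 130.8 kip·ft (hogging).
Span BC, ΣM about C: R_B^{BC}·9 = 248.4 + 130.8, so R_B^{BC} = 42.13 kip and R_C = 69 − 42.13 = 26.87 kip.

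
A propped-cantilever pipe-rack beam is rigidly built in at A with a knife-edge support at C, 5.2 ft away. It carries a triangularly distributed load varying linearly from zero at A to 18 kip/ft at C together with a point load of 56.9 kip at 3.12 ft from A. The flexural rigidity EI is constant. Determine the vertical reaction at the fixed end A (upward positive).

R_A = 53.38 kip

Choose R_C as the redundant. The primary structure is the cantilever fixed at A.
Primary-structure tip deflection at C by superposition:
  triangular load, peak 18 at the free end: 11w₀L⁴/(120EI) = 1206/EI
  point load 56.9 at a = 3.12: Pa²(3L − a)/(6EI) = 1152/EI
  δ_0 = 2359/EI
Flexibility coefficient — unit upward force at C: δ_{CC} = L³/(3EI) = 46.87/EI.
Compatibility at C: δ_0 − R_C·δ_{CC} = 0, so R_C = 2359/46.87 = 50.32 kip.
Vertical equilibrium: R_A = ΣP − R_C = 103.7 − 50.32 = 53.38 kip.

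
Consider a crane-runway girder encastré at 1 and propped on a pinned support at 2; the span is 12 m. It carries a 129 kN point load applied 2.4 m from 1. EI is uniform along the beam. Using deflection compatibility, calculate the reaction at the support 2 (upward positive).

R_2 = 7.224 kN

Choose R_2 as the redundant. The primary structure is the cantilever fixed at 1.
Downward deflection at the released point 2 due to the loads:
  point load 129 at a = 2.4: Pa²(3L − a)/(6EI) = 4161/EI
Flexibility coefficient — unit upward force at 2: δ_{22} = L³/(3EI) = 576/EI.
Compatibility at 2: δ_0 − R_2·δ_{22} = 0, so R_2 = 4161/576 = 7.224 kN.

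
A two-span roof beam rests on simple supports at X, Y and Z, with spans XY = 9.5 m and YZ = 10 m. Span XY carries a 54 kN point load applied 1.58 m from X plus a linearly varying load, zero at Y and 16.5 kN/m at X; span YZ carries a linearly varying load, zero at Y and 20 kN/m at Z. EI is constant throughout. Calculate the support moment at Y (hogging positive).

Take M_Y as the redundant. Released structure: two simple spans XY and YZ with a hinge at Y.
Discontinuity in slope at Y on the released structure — sum the simple-span end rotations:
  span XY: point load 54 at a = 1.58: Pab(L + a)/(6LEI) = 131.4/EI
  span XY: triangular load, peak 16.5: 7w₀L³/(360EI) = 275.1/EI
  span YZ: triangular load, peak 20: 7w₀L³/(360EI) = 388.9/EI
  relative rotation θ_0 = (406.4 + 388.9)/EI = 795.3/EI
A unit hogging moment at Y produces rotation L₁/(3EI) + L₂/(3EI) = 6.5/EI.
Compatibility: M_Y·(L₁+L₂)/(3EI) = θ_0, giving M_Y = 122.4 kN·m (hogging).

M_Y = 122.4 kN·m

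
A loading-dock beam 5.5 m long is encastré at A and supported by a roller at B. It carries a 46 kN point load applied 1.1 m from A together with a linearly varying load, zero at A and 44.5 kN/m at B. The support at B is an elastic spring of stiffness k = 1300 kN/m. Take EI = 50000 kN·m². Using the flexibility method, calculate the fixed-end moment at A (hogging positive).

M_A = 272.4 kN·m

Choose R_B as the redundant. The primary structure is the cantilever fixed at A.
Primary-structure tip deflection at B by superposition:
  point load 46 at a = 1.1: Pa²(3L − a)/(6EI) = 142.9/EI
  triangular load, peak 44.5 at the free end: 11w₀L⁴/(120EI) = 3733/EI
  δ_0 = 3876/EI
Flexibility coefficient — unit upward force at B: δ_{BB} = L³/(3EI) = 55.46/EI.
With EI = 50000 kN·m²: δ_0 = 0.077511 m and δ_{BB} = 0.001109 m/kN.
Compatibility — the spring shortens by R_B/k under the reaction it provides: δ_0 − R_B·δ_{BB} = R_B/k. With 1/k = 0.000769 m/kN, R_B = δ_0 / (δ_{BB} + 1/k) = 0.077511 / (0.001109 + 0.000769) = 41.26 kN.
Moment equilibrium about A: M_A = Σ(load moments about A) − R_B·L = 499.3 − 41.26×5.5 = 272.4 kN·m.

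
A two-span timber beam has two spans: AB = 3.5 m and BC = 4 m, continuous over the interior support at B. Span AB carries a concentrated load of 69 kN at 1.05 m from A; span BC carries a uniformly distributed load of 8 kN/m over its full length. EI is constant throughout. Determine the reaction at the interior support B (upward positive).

Release continuity at B by inserting a hinge; the redundant is the internal moment M_B. The primary structure is two simply-supported spans AB and BC.
End slopes at the hinge B, treating each span as simply supported:
  span AB: point load 69 at a = 1.05: Pab(L + a)/(6LEI) = 38.46/EI
  span BC: UDL 8: wL³/(24EI) = 21.33/EI
  relative rotation θ_0 = (38.46 + 21.33)/EI = 59.79/EI
A unit hogging moment at B produces rotation L₁/(3EI) + L₂/(3EI) = 2.5/EI.
Slope continuity at B: θ_0 = M_B·2.5/EI, so M_B = 59.79/2.5 = 23.92 kN·m (hogging).
Span AB, ΣM about A with M_B applied at B: R_B^{AB}·3.5 = 72.45 + 23.92, so R_B^{AB} = 27.53 kN and R_A = 69 − 27.53 = 41.47 kN.
Span BC, ΣM about C: R_B^{BC}·4 = 64 + 23.92, so R_B^{BC} = 21.98 kN and R_C = 32 − 21.98 = 10.02 kN.
R_B = 27.53 + 21.98 = 49.51 kN.

R_B = 49.51 kN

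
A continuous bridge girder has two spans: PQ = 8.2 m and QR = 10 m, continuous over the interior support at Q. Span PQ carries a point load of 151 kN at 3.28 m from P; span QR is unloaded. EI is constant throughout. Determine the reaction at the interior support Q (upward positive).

Take M_Q as the redundant. Released structure: two simple spans PQ and QR with a hinge at Q.
Discontinuity in slope at Q on the released structure — sum the simple-span end rotations:
  span PQ: point load 151 at a = 3.28: Pab(L + a)/(6LEI) = 568.6/EI
  relative rotation θ_0 = (568.6 + 0)/EI = 568.6/EI
A unit hogging moment at Q produces rotation L₁/(3EI) + L₂/(3EI) = 6.067/EI.
Compatibility: M_Q·(L₁+L₂)/(3EI) = θ_0, giving M_Q = 93.72 kN·m (hogging).
Span PQ, ΣM about P with M_Q applied at Q: R_Q^{PQ}·8.2 = 495.3 + 93.72, so R_Q^{PQ} = 71.83 kN and R_P = 151 − 71.83 = 79.17 kN.
Span QR, ΣM about R: R_Q^{QR}·10 = 0 + 93.72, so R_Q^{QR} = 9.372 kN and R_R = 0 − 9.372 = -9.372 kN.
R_Q = 71.83 + 9.372 = 81.2 kN.

R_Q = 81.2 kN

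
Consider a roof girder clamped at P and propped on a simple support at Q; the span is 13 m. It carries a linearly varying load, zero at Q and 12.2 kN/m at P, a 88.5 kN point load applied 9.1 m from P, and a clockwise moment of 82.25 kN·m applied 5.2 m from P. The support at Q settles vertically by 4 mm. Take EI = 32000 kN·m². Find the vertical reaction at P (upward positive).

R_P = 96.17 kN

Take the reaction at Q as the redundant and release it; the primary structure is a cantilever fixed at P.
Primary-structure tip deflection at Q by superposition:
  triangular load, peak 12.2 at the fixed end: w₀L⁴/(30EI) = 11615/EI
  point load 88.5 at a = 9.1: Pa²(3L − a)/(6EI) = 36521/EI
  clockwise couple 82.25 at a = 5.2: M₀a(2L − a)/(2EI) = 4448/EI
  δ_0 = 52584/EI
Tip deflection under a unit load at Q: L³/(3EI) = 732.3/EI.
With EI = 32000 kN·m²: δ_0 = 1.6433 m and δ_{QQ} = 0.022885 m/kN.
Compatibility — the beam at Q must follow the support down by 0.004 m: δ_0 − R_Q·δ_{QQ} = 0.004, so R_Q = (1.6433 − 0.004)/0.022885 = 71.63 kN.
Vertical equilibrium: R_P = ΣP − R_Q = 167.8 − 71.63 = 96.17 kN.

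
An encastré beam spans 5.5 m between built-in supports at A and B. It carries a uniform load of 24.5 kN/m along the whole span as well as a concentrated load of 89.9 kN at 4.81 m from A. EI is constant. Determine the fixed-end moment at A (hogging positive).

M_A = 68.57 kN·m

Take the two fixed-end moments M_A, M_B as redundants; the released structure is the simple span AB.
End rotations of the released simple span under the applied load (×1/EI):
  at A: UDL 24.5: wL³/(24EI) = 169.8/EI
  at B: UDL 24.5: wL³/(24EI) = 169.8/EI
  at A: point load 89.9 at a = 4.81: Pab(L + b)/(6LEI) = 55.97/EI
  at B: point load 89.9 at a = 4.81: Pab(L + a)/(6LEI) = 93.22/EI
  θ_A0 = 225.8/EI,  θ_B0 = 263.1/EI
Flexibility coefficients: a unit moment at one end gives L/(3EI) there and L/(6EI) at the far end, so f₁₁ = f₂₂ = 1.833/EI and f₁₂ = f₂₁ = 0.9167/EI.
Compatibility — zero rotation at each built-in end:
  1.833 M_A + 0.9167 M_B = 225.8
  0.9167 M_A + 1.833 M_B = 263.1
Solving the pair gives M_A = 68.57 kN·m and M_B = 109.2 kN·m (hogging).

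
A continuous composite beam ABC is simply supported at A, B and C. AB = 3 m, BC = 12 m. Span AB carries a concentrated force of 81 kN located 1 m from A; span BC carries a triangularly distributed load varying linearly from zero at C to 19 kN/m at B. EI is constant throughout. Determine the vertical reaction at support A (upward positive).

R_A = 2.96 kN

Take M_B as the redundant. Released structure: two simple spans AB and BC with a hinge at B.
Rotations at B on the released spans (each span's end-slope, ×1/EI):
  span AB: point load 81 at a = 1: Pab(L + a)/(6LEI) = 36/EI
  span BC: triangular load, peak 19: w₀L³/(45EI) = 729.6/EI
  relative rotation θ_0 = (36 + 729.6)/EI = 765.6/EI
A unit hogging moment at B produces rotation L₁/(3EI) + L₂/(3EI) = 5/EI.
Slope continuity at B: θ_0 = M_B·5/EI, so M_B = 765.6/5 = 153.1 kN·m (hogging).
Span AB, ΣM about A with M_B applied at B: R_B^{AB}·3 = 81 + 153.1, so R_B^{AB} = 78.04 kN and R_A = 81 − 78.04 = 2.96 kN.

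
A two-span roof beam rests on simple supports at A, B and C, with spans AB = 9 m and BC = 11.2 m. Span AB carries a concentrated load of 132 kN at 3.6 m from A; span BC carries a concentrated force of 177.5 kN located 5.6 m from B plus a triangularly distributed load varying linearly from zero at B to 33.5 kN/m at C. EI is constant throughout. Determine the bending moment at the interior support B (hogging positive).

Release continuity at B by inserting a hinge; the redundant is the internal moment M_B. The primary structure is two simply-supported spans AB and BC.
Discontinuity in slope at B on the released structure — sum the simple-span end rotations:
  span AB: point load 132 at a = 3.6: Pab(L + a)/(6LEI) = 598.8/EI
  span BC: point load 177.5 at a = 5.6: Pab(L + b)/(6LEI) = 1392/EI
  span BC: triangular load, peak 33.5: 7w₀L³/(360EI) = 915.2/EI
  relative rotation θ_0 = (598.8 + 2307)/EI = 2906/EI
A unit hogging moment at B produces rotation L₁/(3EI) + L₂/(3EI) = 6.733/EI.
Slope continuity at B: θ_0 = M_B·6.733/EI, so M_B = 2906/6.733 = 431.5 kN·m (hogging).

M_B = 431.5 kN·m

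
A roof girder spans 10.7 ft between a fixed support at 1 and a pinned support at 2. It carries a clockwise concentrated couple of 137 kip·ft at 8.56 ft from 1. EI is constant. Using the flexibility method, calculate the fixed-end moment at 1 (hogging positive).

Release the roller at 2. Primary structure: cantilever fixed at 1.
Deflection at 2 on the released cantilever, summing each load's contribution:
  clockwise couple 137 at a = 8.56: M₀a(2L − a)/(2EI) = 7529/EI
Flexibility coefficient — unit upward force at 2: δ_{22} = L³/(3EI) = 408.3/EI.
The prop prevents deflection at 2: R_2 = δ_0/δ_{22} = 7529/408.3 = 18.44 kip.
Moment equilibrium about 1: M_1 = Σ(load moments about 1) − R_2·L = 137 − 18.44×10.7 = -60.28 kip·ft.

M_1 = -60.28 kip·ft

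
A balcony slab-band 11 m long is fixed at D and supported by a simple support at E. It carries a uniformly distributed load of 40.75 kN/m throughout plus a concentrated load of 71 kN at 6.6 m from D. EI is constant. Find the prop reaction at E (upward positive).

R_E = 198.8 kN

Take the reaction at E as the redundant and release it; the primary structure is a cantilever fixed at D.
Downward deflection at the released point E due to the loads:
  UDL 40.75: wL⁴/(8EI) = 74578/EI
  point load 71 at a = 6.6: Pa²(3L − a)/(6EI) = 13608/EI
  δ_0 = 88186/EI
Flexibility coefficient — unit upward force at E: δ_{EE} = L³/(3EI) = 443.7/EI.
Compatibility at E: δ_0 − R_E·δ_{EE} = 0, so R_E = 88186/443.7 = 198.8 kN.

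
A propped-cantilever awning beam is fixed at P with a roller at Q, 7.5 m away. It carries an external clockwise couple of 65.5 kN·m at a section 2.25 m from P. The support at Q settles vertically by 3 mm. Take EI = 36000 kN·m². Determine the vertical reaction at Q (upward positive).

R_Q = 5.913 kN

Remove the prop at Q; the released (primary) structure is a cantilever built in at P.
Primary-structure tip deflection at Q by superposition:
  clockwise couple 65.5 at a = 2.25: M₀a(2L − a)/(2EI) = 939.5/EI
Tip deflection under a unit load at Q: L³/(3EI) = 140.6/EI.
With EI = 36000 kN·m²: δ_0 = 0.026098 m and δ_{QQ} = 0.003906 m/kN.
Compatibility — the beam at Q must follow the support down by 0.003 m: δ_0 − R_Q·δ_{QQ} = 0.003, so R_Q = (0.026098 − 0.003)/0.003906 = 5.913 kN.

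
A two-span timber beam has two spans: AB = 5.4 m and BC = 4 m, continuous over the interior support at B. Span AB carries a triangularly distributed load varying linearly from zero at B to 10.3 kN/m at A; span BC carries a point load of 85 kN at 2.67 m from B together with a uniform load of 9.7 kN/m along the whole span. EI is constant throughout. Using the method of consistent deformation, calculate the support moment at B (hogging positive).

Take M_B as the redundant. Released structure: two simple spans AB and BC with a hinge at B.
Discontinuity in slope at B on the released structure — sum the simple-span end rotations:
  span AB: triangular load, peak 10.3: 7w₀L³/(360EI) = 31.54/EI
  span BC: point load 85 at a = 2.67: Pab(L + b)/(6LEI) = 67.03/EI
  span BC: UDL 9.7: wL³/(24EI) = 25.87/EI
  relative rotation θ_0 = (31.54 + 92.9)/EI = 124.4/EI
A unit hogging moment at B produces rotation L₁/(3EI) + L₂/(3EI) = 3.133/EI.
Compatibility: M_B·(L₁+L₂)/(3EI) = θ_0, giving M_B = 39.71 kN·m (hogging).

M_B = 39.71 kN·m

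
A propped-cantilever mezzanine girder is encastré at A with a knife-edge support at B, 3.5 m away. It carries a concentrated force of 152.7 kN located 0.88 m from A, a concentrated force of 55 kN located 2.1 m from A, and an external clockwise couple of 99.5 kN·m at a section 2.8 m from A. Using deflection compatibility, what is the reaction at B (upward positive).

R_B = 77.96 kN

Choose R_B as the redundant. The primary structure is the cantilever fixed at A.
Downward deflection at the released point B due to the loads:
  point load 152.7 at a = 0.88: Pa²(3L − a)/(6EI) = 189.6/EI
  point load 55 at a = 2.1: Pa²(3L − a)/(6EI) = 339.6/EI
  clockwise couple 99.5 at a = 2.8: M₀a(2L − a)/(2EI) = 585.1/EI
  δ_0 = 1114/EI
Tip deflection under a unit load at B: L³/(3EI) = 14.29/EI.
The prop prevents deflection at B: R_B = δ_0/δ_{BB} = 1114/14.29 = 77.96 kN.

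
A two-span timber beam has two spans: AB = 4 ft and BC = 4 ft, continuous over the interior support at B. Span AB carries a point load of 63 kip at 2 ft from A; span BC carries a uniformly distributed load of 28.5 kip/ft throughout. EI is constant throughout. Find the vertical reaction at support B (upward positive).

Release continuity at B by inserting a hinge; the redundant is the internal moment M_B. The primary structure is two simply-supported spans AB and BC.
End slopes at the hinge B, treating each span as simply supported:
  span AB: point load 63 at a = 2: Pab(L + a)/(6LEI) = 63/EI
  span BC: UDL 28.5: wL³/(24EI) = 76/EI
  relative rotation θ_0 = (63 + 76)/EI = 139/EI
A unit hogging moment at B produces rotation L₁/(3EI) + L₂/(3EI) = 2.667/EI.
Compatibility: M_B·(L₁+L₂)/(3EI) = θ_0, giving M_B = 52.12 kip·ft (hogging).
Span AB, ΣM about A with M_B applied at B: R_B^{AB}·4 = 126 + 52.12, so R_B^{AB} = 44.53 kip and R_A = 63 − 44.53 = 18.47 kip.
Span BC, ΣM about C: R_B^{BC}·4 = 228 + 52.12, so R_B^{BC} = 70.03 kip and R_C = 114 − 70.03 = 43.97 kip.
R_B = 44.53 + 70.03 = 114.6 kip.

R_B = 114.6 kip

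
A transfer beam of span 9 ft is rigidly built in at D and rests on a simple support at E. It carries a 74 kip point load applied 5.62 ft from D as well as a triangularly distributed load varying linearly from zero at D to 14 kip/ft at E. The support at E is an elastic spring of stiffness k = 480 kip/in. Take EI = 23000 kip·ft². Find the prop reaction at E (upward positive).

R_E = 67.81 kip

Remove the prop at E; the released (primary) structure is a cantilever built in at D.
Free-end deflection of the primary structure under the applied loading (downward +):
  point load 74 at a = 5.62: Pa²(3L − a)/(6EI) = 8328/EI
  triangular load, peak 14 at the free end: 11w₀L⁴/(120EI) = 8420/EI
  δ_0 = 16748/EI
Tip deflection under a unit load at E: L³/(3EI) = 243/EI.
With EI = 23000 kip·ft²: δ_0 = 0.72819 ft and δ_{EE} = 0.010565 ft/kip.
Compatibility — the spring shortens by R_E/k under the reaction it provides: δ_0 − R_E·δ_{EE} = R_E/k. With 1/k = 1/(480×12) ft/kip = 0.000174 ft/kip, R_E = δ_0 / (δ_{EE} + 1/k) = 0.72819 / (0.010565 + 0.000174) = 67.81 kip.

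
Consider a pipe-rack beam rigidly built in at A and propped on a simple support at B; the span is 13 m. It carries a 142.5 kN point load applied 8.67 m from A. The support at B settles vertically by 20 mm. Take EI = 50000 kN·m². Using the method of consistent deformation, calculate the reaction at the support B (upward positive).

Take the reaction at B as the redundant and release it; the primary structure is a cantilever fixed at A.
Downward deflection at the released point B due to the loads:
  point load 142.5 at a = 8.67: Pa²(3L − a)/(6EI) = 54147/EI
Tip deflection under a unit load at B: L³/(3EI) = 732.3/EI.
With EI = 50000 kN·m²: δ_0 = 1.0829 m and δ_{BB} = 0.014647 m/kN.
Compatibility — the beam at B must follow the support down by 0.02 m: δ_0 − R_B·δ_{BB} = 0.02, so R_B = (1.0829 − 0.02)/0.014647 = 72.57 kN.

R_B = 72.57 kN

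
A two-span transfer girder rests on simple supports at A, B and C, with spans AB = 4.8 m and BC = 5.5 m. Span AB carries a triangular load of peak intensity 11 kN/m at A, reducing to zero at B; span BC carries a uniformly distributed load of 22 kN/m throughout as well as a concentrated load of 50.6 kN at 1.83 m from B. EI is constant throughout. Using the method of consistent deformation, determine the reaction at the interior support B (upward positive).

R_B = 133.8 kN

Insert a hinge at B; M_B is the redundant, and each span becomes simply supported.
Rotations at B on the released spans (each span's end-slope, ×1/EI):
  span AB: triangular load, peak 11: 7w₀L³/(360EI) = 23.65/EI
  span BC: UDL 22: wL³/(24EI) = 152.5/EI
  span BC: point load 50.6 at a = 1.83: Pab(L + b)/(6LEI) = 94.43/EI
  relative rotation θ_0 = (23.65 + 246.9)/EI = 270.6/EI
A unit hogging moment at B produces rotation L₁/(3EI) + L₂/(3EI) = 3.433/EI.
Slope continuity at B: θ_0 = M_B·3.433/EI, so M_B = 270.6/3.433 = 78.81 kN·m (hogging).
Span AB, ΣM about A with M_B applied at B: R_B^{AB}·4.8 = 42.24 + 78.81, so R_B^{AB} = 25.22 kN and R_A = 26.4 − 25.22 = 1.18 kN.
Span BC, ΣM about C: R_B^{BC}·5.5 = 518.5 + 78.81, so R_B^{BC} = 108.6 kN and R_C = 171.6 − 108.6 = 63.01 kN.
R_B = 25.22 + 108.6 = 133.8 kN.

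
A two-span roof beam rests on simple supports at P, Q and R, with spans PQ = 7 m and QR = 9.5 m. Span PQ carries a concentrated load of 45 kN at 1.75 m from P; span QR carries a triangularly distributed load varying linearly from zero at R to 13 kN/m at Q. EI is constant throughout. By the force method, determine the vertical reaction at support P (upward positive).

R_P = 25.08 kN

Insert a hinge at Q; M_Q is the redundant, and each span becomes simply supported.
End slopes at the hinge Q, treating each span as simply supported:
  span PQ: point load 45 at a = 1.75: Pab(L + a)/(6LEI) = 86.13/EI
  span QR: triangular load, peak 13: w₀L³/(45EI) = 247.7/EI
  relative rotation θ_0 = (86.13 + 247.7)/EI = 333.8/EI
A unit hogging moment at Q produces rotation L₁/(3EI) + L₂/(3EI) = 5.5/EI.
Slope continuity at Q: θ_0 = M_Q·5.5/EI, so M_Q = 333.8/5.5 = 60.69 kN·m (hogging).
Span PQ, ΣM about P with M_Q applied at Q: R_Q^{PQ}·7 = 78.75 + 60.69, so R_Q^{PQ} = 19.92 kN and R_P = 45 − 19.92 = 25.08 kN.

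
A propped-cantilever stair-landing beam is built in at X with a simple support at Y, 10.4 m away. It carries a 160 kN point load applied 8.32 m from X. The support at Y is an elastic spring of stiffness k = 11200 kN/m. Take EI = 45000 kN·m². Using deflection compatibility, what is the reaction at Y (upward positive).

R_Y = 111.4 kN

Remove the prop at Y; the released (primary) structure is a cantilever built in at X.
Downward deflection at the released point Y due to the loads:
  point load 160 at a = 8.32: Pa²(3L − a)/(6EI) = 42235/EI
Tip deflection under a unit load at Y: L³/(3EI) = 375/EI.
With EI = 45000 kN·m²: δ_0 = 0.93855 m and δ_{YY} = 0.008332 m/kN.
Compatibility — the spring shortens by R_Y/k under the reaction it provides: δ_0 − R_Y·δ_{YY} = R_Y/k. With 1/k = 0.000089 m/kN, R_Y = δ_0 / (δ_{YY} + 1/k) = 0.93855 / (0.008332 + 0.000089) = 111.4 kN.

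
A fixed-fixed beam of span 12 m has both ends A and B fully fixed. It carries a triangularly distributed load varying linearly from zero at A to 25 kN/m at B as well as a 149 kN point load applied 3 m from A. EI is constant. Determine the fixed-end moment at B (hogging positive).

M_B = 263.8 kN·m

Release both end moments; the primary structure is a simply-supported span AB with redundants M_A and M_B.
On the primary (simply-supported) span, the end slopes from the loading are:
  at A: triangular load, peak 25: 7w₀L³/(360EI) = 840/EI
  at B: triangular load, peak 25: w₀L³/(45EI) = 960/EI
  at A: point load 149 at a = 3: Pab(L + b)/(6LEI) = 1173/EI
  at B: point load 149 at a = 3: Pab(L + a)/(6LEI) = 838.1/EI
  θ_A0 = 2013/EI,  θ_B0 = 1798/EI
Flexibility coefficients: a unit moment at one end gives L/(3EI) there and L/(6EI) at the far end, so f₁₁ = f₂₂ = 4/EI and f₁₂ = f₂₁ = 2/EI.
Compatibility — zero rotation at each built-in end:
  4 M_A + 2 M_B = 2013
  2 M_A + 4 M_B = 1798
Solving the pair gives M_A = 371.4 kN·m and M_B = 263.8 kN·m (hogging).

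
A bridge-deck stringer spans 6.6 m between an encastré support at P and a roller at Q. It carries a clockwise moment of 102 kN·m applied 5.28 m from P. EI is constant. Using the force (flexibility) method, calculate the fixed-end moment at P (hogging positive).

Release the roller at Q. Primary structure: cantilever fixed at P.
Free-end deflection of the primary structure under the applied loading (downward +):
  clockwise couple 102 at a = 5.28: M₀a(2L − a)/(2EI) = 2133/EI
Flexibility coefficient — unit upward force at Q: δ_{QQ} = L³/(3EI) = 95.83/EI.
Compatibility at Q: δ_0 − R_Q·δ_{QQ} = 0, so R_Q = 2133/95.83 = 22.25 kN.
Moment equilibrium about P: M_P = Σ(load moments about P) − R_Q·L = 102 − 22.25×6.6 = -44.88 kN·m.

M_P = -44.88 kN·m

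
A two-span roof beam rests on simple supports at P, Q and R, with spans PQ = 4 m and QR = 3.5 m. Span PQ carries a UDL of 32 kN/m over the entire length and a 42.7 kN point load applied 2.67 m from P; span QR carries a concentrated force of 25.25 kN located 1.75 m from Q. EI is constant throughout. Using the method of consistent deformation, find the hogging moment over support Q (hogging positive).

M_Q = 58.72 kN·m

Insert a hinge at Q; M_Q is the redundant, and each span becomes simply supported.
Discontinuity in slope at Q on the released structure — sum the simple-span end rotations:
  span PQ: UDL 32: wL³/(24EI) = 85.33/EI
  span PQ: point load 42.7 at a = 2.67: Pab(L + a)/(6LEI) = 42.14/EI
  span QR: point load 25.25 at a = 1.75: Pab(L + b)/(6LEI) = 19.33/EI
  relative rotation θ_0 = (127.5 + 19.33)/EI = 146.8/EI
A unit hogging moment at Q produces rotation L₁/(3EI) + L₂/(3EI) = 2.5/EI.
Slope continuity at Q: θ_0 = M_Q·2.5/EI, so M_Q = 146.8/2.5 = 58.72 kN·m (hogging).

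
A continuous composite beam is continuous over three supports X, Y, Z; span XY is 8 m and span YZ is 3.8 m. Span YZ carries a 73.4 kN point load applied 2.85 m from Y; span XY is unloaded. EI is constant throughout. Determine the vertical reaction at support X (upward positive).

Release continuity at Y by inserting a hinge; the redundant is the internal moment M_Y. The primary structure is two simply-supported spans XY and YZ.
End slopes at the hinge Y, treating each span as simply supported:
  span YZ: point load 73.4 at a = 2.85: Pab(L + b)/(6LEI) = 41.4/EI
  relative rotation θ_0 = (0 + 41.4)/EI = 41.4/EI
A unit hogging moment at Y produces rotation L₁/(3EI) + L₂/(3EI) = 3.933/EI.
Compatibility: M_Y·(L₁+L₂)/(3EI) = θ_0, giving M_Y = 10.53 kN·m (hogging).
Span XY, ΣM about X with M_Y applied at Y: R_Y^{XY}·8 = 0 + 10.53, so R_Y^{XY} = 1.316 kN and R_X = 0 − 1.316 = -1.316 kN.

R_X = -1.316 kN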